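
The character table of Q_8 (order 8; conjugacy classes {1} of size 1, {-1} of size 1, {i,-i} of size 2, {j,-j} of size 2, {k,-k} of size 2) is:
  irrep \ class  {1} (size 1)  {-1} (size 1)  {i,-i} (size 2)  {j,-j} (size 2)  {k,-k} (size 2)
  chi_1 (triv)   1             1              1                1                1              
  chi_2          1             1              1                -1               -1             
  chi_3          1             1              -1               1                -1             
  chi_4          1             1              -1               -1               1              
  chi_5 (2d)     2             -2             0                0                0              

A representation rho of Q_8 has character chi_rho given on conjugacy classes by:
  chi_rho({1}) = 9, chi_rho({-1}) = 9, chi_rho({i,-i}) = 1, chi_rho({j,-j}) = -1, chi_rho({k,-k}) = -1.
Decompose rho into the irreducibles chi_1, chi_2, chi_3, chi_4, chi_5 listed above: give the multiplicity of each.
Multiplicities: chi_1: 2, chi_2: 3, chi_3: 2, chi_4: 2, chi_5: 0.

Use <chi_rho, chi> = (1/|G|) sum_C |C| * chi_rho(C) * conj(chi(C)) with |G| = 8 for each irreducible chi in the table:
  <chi_rho, chi_1> = (1/8)[1*(9)*conj(1) + 1*(9)*conj(1) + 2*(1)*conj(1) + 2*(-1)*conj(1) + 2*(-1)*conj(1)]
      = (1/8)[(9) + (9) + (2) + (-2) + (-2)] = 16/8 = 2
  <chi_rho, chi_2> = (1/8)[1*(9)*conj(1) + 1*(9)*conj(1) + 2*(1)*conj(1) + 2*(-1)*conj(-1) + 2*(-1)*conj(-1)]
      = (1/8)[(9) + (9) + (2) + (2) + (2)] = 24/8 = 3
  <chi_rho, chi_3> = (1/8)[1*(9)*conj(1) + 1*(9)*conj(1) + 2*(1)*conj(-1) + 2*(-1)*conj(1) + 2*(-1)*conj(-1)]
      = (1/8)[(9) + (9) + (-2) + (-2) + (2)] = 16/8 = 2
  <chi_rho, chi_4> = (1/8)[1*(9)*conj(1) + 1*(9)*conj(1) + 2*(1)*conj(-1) + 2*(-1)*conj(-1) + 2*(-1)*conj(1)]
      = (1/8)[(9) + (9) + (-2) + (2) + (-2)] = 16/8 = 2
  <chi_rho, chi_5> = (1/8)[1*(9)*conj(2) + 1*(9)*conj(-2) + 2*(1)*conj(0) + 2*(-1)*conj(0) + 2*(-1)*conj(0)]
      = (1/8)[(18) + (-18) + (0) + (0) + (0)] = 0/8 = 0
Dimension check: dim(rho) = sum (mult * dim) = 2*1 + 3*1 + 2*1 + 2*1 + 0*2 = 9 = chi_rho(e) = 9.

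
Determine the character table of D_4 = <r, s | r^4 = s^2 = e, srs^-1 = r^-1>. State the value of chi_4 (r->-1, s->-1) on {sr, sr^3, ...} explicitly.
Conjugacy classes: {e} of size 1, {r^2} of size 1, {r^1, r^3} of size 2, {s, sr^2, ...} of size 2, {sr, sr^3, ...} of size 2.
Character table:
  irrep \ class              {e} (size 1)  {r^2} (size 1)  {r^1, r^3} (size 2)  {s, sr^2, ...} (size 2)  {sr, sr^3, ...} (size 2)
  chi_1 (triv)               1             1               1                    1                        1                       
  chi_2 (sign: r->1, s->-1)  1             1               1                    -1                       -1                      
  chi_3 (r->-1, s->1)        1             1               -1                   1                        -1                      
  chi_4 (r->-1, s->-1)       1             1               -1                   -1                       1                       
  chi_5 (2d, j=1)            2             -2              0                    0                        0                       

Spot check: chi_4 (r->-1, s->-1) on {sr, sr^3, ...} = 1.

Working: D_4 has order 2*4 = 8 with 5 conjugacy classes, hence 5 irreducibles. Sum of squared dims 1 + 1 + 1 + 1 + 4 = 8 = |G|. Linear characters come from the abelianisation; the 2-dimensional irreps have character r^k -> 2*cos(2*pi*j*k/4), reflections -> 0.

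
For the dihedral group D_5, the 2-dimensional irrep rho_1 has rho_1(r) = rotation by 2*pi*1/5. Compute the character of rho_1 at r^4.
chi_{rho_1}(r^4) = 2*cos(2*pi*1*4/5) = -1/2 + sqrt(5)/2

rho_1(r^4) is rotation by angle 2*pi*1*4/5, whose trace is 2*cos(2*pi*1*4/5) = -1/2 + sqrt(5)/2.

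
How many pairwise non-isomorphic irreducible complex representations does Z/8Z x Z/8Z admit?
64

Reasoning: The number of irreducible complex representations of a finite group equals its number of conjugacy classes. Z/8Z x Z/8Z is abelian of order 64, so every element is its own conjugacy class: 64 classes, so Z/8Z x Z/8Z (order 64) has exactly 64 irreducible complex representations.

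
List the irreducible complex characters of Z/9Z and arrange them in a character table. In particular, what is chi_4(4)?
Character table of Z/9Z (irreps indexed chi_0,...,chi_8 with chi_k(m) = zeta_9^(k*m), zeta_9 = exp(2*pi*i/9)):
  irrep \ class  {0} (size 1)  {1} (size 1)    {2} (size 1)    {3} (size 1)    {4} (size 1)    {5} (size 1)    {6} (size 1)    {7} (size 1)    {8} (size 1)  
  chi_0          1             1               1               1               1               1               1               1               1             
  chi_1          1             exp(2*I*pi/9)   exp(4*I*pi/9)   exp(2*I*pi/3)   exp(8*I*pi/9)   exp(-8*I*pi/9)  exp(-2*I*pi/3)  exp(-4*I*pi/9)  exp(-2*I*pi/9)
  chi_2          1             exp(4*I*pi/9)   exp(8*I*pi/9)   exp(-2*I*pi/3)  exp(-2*I*pi/9)  exp(2*I*pi/9)   exp(2*I*pi/3)   exp(-8*I*pi/9)  exp(-4*I*pi/9)
  chi_3          1             exp(2*I*pi/3)   exp(-2*I*pi/3)  1               exp(2*I*pi/3)   exp(-2*I*pi/3)  1               exp(2*I*pi/3)   exp(-2*I*pi/3)
  chi_4          1             exp(8*I*pi/9)   exp(-2*I*pi/9)  exp(2*I*pi/3)   exp(-4*I*pi/9)  exp(4*I*pi/9)   exp(-2*I*pi/3)  exp(2*I*pi/9)   exp(-8*I*pi/9)
  chi_5          1             exp(-8*I*pi/9)  exp(2*I*pi/9)   exp(-2*I*pi/3)  exp(4*I*pi/9)   exp(-4*I*pi/9)  exp(2*I*pi/3)   exp(-2*I*pi/9)  exp(8*I*pi/9) 
  chi_6          1             exp(-2*I*pi/3)  exp(2*I*pi/3)   1               exp(-2*I*pi/3)  exp(2*I*pi/3)   1               exp(-2*I*pi/3)  exp(2*I*pi/3) 
  chi_7          1             exp(-4*I*pi/9)  exp(-8*I*pi/9)  exp(2*I*pi/3)   exp(2*I*pi/9)   exp(-2*I*pi/9)  exp(-2*I*pi/3)  exp(8*I*pi/9)   exp(4*I*pi/9) 
  chi_8          1             exp(-2*I*pi/9)  exp(-4*I*pi/9)  exp(-2*I*pi/3)  exp(-8*I*pi/9)  exp(8*I*pi/9)   exp(2*I*pi/3)   exp(4*I*pi/9)   exp(2*I*pi/9) 

Spot check: chi_4(4) = zeta_9^(4*4) = zeta_9^16 = exp(-4*I*pi/9).

Why: Z/9Z is abelian, so all 9 irreducible complex representations are 1-dimensional. They are given by chi_k(m) = zeta_9^(k*m) for k = 0,...,8. Row orthogonality: sum_m chi_k(m) conj(chi_l(m)) = 9 * [k = l].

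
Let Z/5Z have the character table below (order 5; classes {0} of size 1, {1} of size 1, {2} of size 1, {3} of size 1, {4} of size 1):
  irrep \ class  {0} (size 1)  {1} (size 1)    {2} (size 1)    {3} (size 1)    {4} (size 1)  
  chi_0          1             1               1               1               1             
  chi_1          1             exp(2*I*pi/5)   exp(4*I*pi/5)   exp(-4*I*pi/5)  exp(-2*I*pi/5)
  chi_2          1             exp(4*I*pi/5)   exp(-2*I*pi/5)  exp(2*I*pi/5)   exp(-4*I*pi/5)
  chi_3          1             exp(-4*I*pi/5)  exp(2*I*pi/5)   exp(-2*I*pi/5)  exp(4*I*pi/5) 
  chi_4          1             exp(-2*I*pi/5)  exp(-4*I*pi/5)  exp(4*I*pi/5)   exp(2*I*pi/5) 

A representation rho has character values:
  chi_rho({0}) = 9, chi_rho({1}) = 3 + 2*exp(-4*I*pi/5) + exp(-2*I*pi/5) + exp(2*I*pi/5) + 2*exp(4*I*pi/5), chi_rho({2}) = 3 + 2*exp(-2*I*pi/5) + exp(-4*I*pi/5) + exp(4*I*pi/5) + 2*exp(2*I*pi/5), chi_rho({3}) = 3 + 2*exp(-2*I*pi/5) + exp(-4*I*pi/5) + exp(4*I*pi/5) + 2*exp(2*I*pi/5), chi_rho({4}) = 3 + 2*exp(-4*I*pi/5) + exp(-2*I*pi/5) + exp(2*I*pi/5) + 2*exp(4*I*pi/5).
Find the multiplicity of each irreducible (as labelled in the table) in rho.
Multiplicities: chi_0: 3, chi_1: 1, chi_2: 2, chi_3: 2, chi_4: 1.

Details: Use <chi_rho, chi> = (1/|G|) sum_C |C| * chi_rho(C) * conj(chi(C)) with |G| = 5 for each irreducible chi in the table:
  <chi_rho, chi_0> = (1/5)[1*(9)*conj(1) + 1*(3 + 2*exp(-4*I*pi/5) + exp(-2*I*pi/5) + exp(2*I*pi/5) + 2*exp(4*I*pi/5))*conj(1) + 1*(3 + 2*exp(-2*I*pi/5) + exp(-4*I*pi/5) + exp(4*I*pi/5) + 2*exp(2*I*pi/5))*conj(1) + 1*(3 + 2*exp(-2*I*pi/5) + exp(-4*I*pi/5) + exp(4*I*pi/5) + 2*exp(2*I*pi/5))*conj(1) + 1*(3 + 2*exp(-4*I*pi/5) + exp(-2*I*pi/5) + exp(2*I*pi/5) + 2*exp(4*I*pi/5))*conj(1)]
      = (1/5)[(9) + (3 + 2*exp(-4*I*pi/5) + exp(-2*I*pi/5) + exp(2*I*pi/5) + 2*exp(4*I*pi/5)) + (3 + 2*exp(-2*I*pi/5) + exp(-4*I*pi/5) + exp(4*I*pi/5) + 2*exp(2*I*pi/5)) + (3 + 2*exp(-2*I*pi/5) + exp(-4*I*pi/5) + exp(4*I*pi/5) + 2*exp(2*I*pi/5)) + (3 + 2*exp(-4*I*pi/5) + exp(-2*I*pi/5) + exp(2*I*pi/5) + 2*exp(4*I*pi/5))] = 15/5 = 3
  <chi_rho, chi_1> = (1/5)[1*(9)*conj(1) + 1*(3 + 2*exp(-4*I*pi/5) + exp(-2*I*pi/5) + exp(2*I*pi/5) + 2*exp(4*I*pi/5))*conj(exp(2*I*pi/5)) + 1*(3 + 2*exp(-2*I*pi/5) + exp(-4*I*pi/5) + exp(4*I*pi/5) + 2*exp(2*I*pi/5))*conj(exp(4*I*pi/5)) + 1*(3 + 2*exp(-2*I*pi/5) + exp(-4*I*pi/5) + exp(4*I*pi/5) + 2*exp(2*I*pi/5))*conj(exp(-4*I*pi/5)) + 1*(3 + 2*exp(-4*I*pi/5) + exp(-2*I*pi/5) + exp(2*I*pi/5) + 2*exp(4*I*pi/5))*conj(exp(-2*I*pi/5))]
      = (1/5)[(9) + (1 + 3*exp(-2*I*pi/5) + exp(-4*I*pi/5) + 2*exp(4*I*pi/5) + 2*exp(2*I*pi/5)) + (1 + 2*exp(-2*I*pi/5) + 3*exp(-4*I*pi/5) + exp(2*I*pi/5) + 2*exp(4*I*pi/5)) + (1 + 2*exp(-4*I*pi/5) + exp(-2*I*pi/5) + 3*exp(4*I*pi/5) + 2*exp(2*I*pi/5)) + (1 + 2*exp(-2*I*pi/5) + 2*exp(-4*I*pi/5) + exp(4*I*pi/5) + 3*exp(2*I*pi/5))] = 5/5 = 1
  <chi_rho, chi_2> = (1/5)[1*(9)*conj(1) + 1*(3 + 2*exp(-4*I*pi/5) + exp(-2*I*pi/5) + exp(2*I*pi/5) + 2*exp(4*I*pi/5))*conj(exp(4*I*pi/5)) + 1*(3 + 2*exp(-2*I*pi/5) + exp(-4*I*pi/5) + exp(4*I*pi/5) + 2*exp(2*I*pi/5))*conj(exp(-2*I*pi/5)) + 1*(3 + 2*exp(-2*I*pi/5) + exp(-4*I*pi/5) + exp(4*I*pi/5) + 2*exp(2*I*pi/5))*conj(exp(2*I*pi/5)) + 1*(3 + 2*exp(-4*I*pi/5) + exp(-2*I*pi/5) + exp(2*I*pi/5) + 2*exp(4*I*pi/5))*conj(exp(-4*I*pi/5))]
      = (1/5)[(9) + (2 + 3*exp(-4*I*pi/5) + exp(-2*I*pi/5) + exp(4*I*pi/5) + 2*exp(2*I*pi/5)) + (2 + exp(-2*I*pi/5) + exp(-4*I*pi/5) + 2*exp(4*I*pi/5) + 3*exp(2*I*pi/5)) + (2 + 3*exp(-2*I*pi/5) + 2*exp(-4*I*pi/5) + exp(4*I*pi/5) + exp(2*I*pi/5)) + (2 + 2*exp(-2*I*pi/5) + exp(-4*I*pi/5) + exp(2*I*pi/5) + 3*exp(4*I*pi/5))] = 10/5 = 2
  <chi_rho, chi_3> = (1/5)[1*(9)*conj(1) + 1*(3 + 2*exp(-4*I*pi/5) + exp(-2*I*pi/5) + exp(2*I*pi/5) + 2*exp(4*I*pi/5))*conj(exp(-4*I*pi/5)) + 1*(3 + 2*exp(-2*I*pi/5) + exp(-4*I*pi/5) + exp(4*I*pi/5) + 2*exp(2*I*pi/5))*conj(exp(2*I*pi/5)) + 1*(3 + 2*exp(-2*I*pi/5) + exp(-4*I*pi/5) + exp(4*I*pi/5) + 2*exp(2*I*pi/5))*conj(exp(-2*I*pi/5)) + 1*(3 + 2*exp(-4*I*pi/5) + exp(-2*I*pi/5) + exp(2*I*pi/5) + 2*exp(4*I*pi/5))*conj(exp(4*I*pi/5))]
      = (1/5)[(9) + (2 + 2*exp(-2*I*pi/5) + exp(-4*I*pi/5) + exp(2*I*pi/5) + 3*exp(4*I*pi/5)) + (2 + 3*exp(-2*I*pi/5) + 2*exp(-4*I*pi/5) + exp(4*I*pi/5) + exp(2*I*pi/5)) + (2 + exp(-2*I*pi/5) + exp(-4*I*pi/5) + 2*exp(4*I*pi/5) + 3*exp(2*I*pi/5)) + (2 + 3*exp(-4*I*pi/5) + exp(-2*I*pi/5) + exp(4*I*pi/5) + 2*exp(2*I*pi/5))] = 10/5 = 2
  <chi_rho, chi_4> = (1/5)[1*(9)*conj(1) + 1*(3 + 2*exp(-4*I*pi/5) + exp(-2*I*pi/5) + exp(2*I*pi/5) + 2*exp(4*I*pi/5))*conj(exp(-2*I*pi/5)) + 1*(3 + 2*exp(-2*I*pi/5) + exp(-4*I*pi/5) + exp(4*I*pi/5) + 2*exp(2*I*pi/5))*conj(exp(-4*I*pi/5)) + 1*(3 + 2*exp(-2*I*pi/5) + exp(-4*I*pi/5) + exp(4*I*pi/5) + 2*exp(2*I*pi/5))*conj(exp(4*I*pi/5)) + 1*(3 + 2*exp(-4*I*pi/5) + exp(-2*I*pi/5) + exp(2*I*pi/5) + 2*exp(4*I*pi/5))*conj(exp(2*I*pi/5))]
      = (1/5)[(9) + (1 + 2*exp(-2*I*pi/5) + 2*exp(-4*I*pi/5) + exp(4*I*pi/5) + 3*exp(2*I*pi/5)) + (1 + 2*exp(-4*I*pi/5) + exp(-2*I*pi/5) + 3*exp(4*I*pi/5) + 2*exp(2*I*pi/5)) + (1 + 2*exp(-2*I*pi/5) + 3*exp(-4*I*pi/5) + exp(2*I*pi/5) + 2*exp(4*I*pi/5)) + (1 + 3*exp(-2*I*pi/5) + exp(-4*I*pi/5) + 2*exp(4*I*pi/5) + 2*exp(2*I*pi/5))] = 5/5 = 1
(Exp terms are combined using exp(i*s)*conj(exp(i*t)) = exp(i*(s-t)), and sums of them are collapsed using the identity that for every m > 1 the m distinct m-th roots of unity sum to 0, e.g. 1 + exp(2*I*pi/3) + exp(-2*I*pi/3) = 0.)
Dimension check: dim(rho) = sum (mult * dim) = 3*1 + 1*1 + 2*1 + 2*1 + 1*1 = 9 = chi_rho(e) = 9.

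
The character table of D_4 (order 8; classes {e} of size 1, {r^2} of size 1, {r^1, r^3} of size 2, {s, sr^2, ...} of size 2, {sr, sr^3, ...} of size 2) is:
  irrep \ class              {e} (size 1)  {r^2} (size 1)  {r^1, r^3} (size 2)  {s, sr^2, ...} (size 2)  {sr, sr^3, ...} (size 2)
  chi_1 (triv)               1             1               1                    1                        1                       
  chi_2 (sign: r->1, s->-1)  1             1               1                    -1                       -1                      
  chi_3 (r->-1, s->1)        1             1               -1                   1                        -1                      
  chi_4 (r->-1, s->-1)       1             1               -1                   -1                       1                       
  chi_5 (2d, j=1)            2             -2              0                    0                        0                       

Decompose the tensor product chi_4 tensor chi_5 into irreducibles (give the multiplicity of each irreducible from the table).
chi_4 tensor chi_5 = chi_5 (all other irreducibles have multiplicity 0).

Derivation: The character of a tensor product is the pointwise product (chi_4 * chi_5)(C) = chi_4(C) * chi_5(C):
  {e}: (1)*(2), {r^2}: (1)*(-2), {r^1, r^3}: (-1)*(0), {s, sr^2, ...}: (-1)*(0), {sr, sr^3, ...}: (1)*(0)
so (chi_4 * chi_5) takes values
  {e} -> 2, {r^2} -> -2, {r^1, r^3} -> 0, {s, sr^2, ...} -> 0, {sr, sr^3, ...} -> 0.
Now take the inner product of this character with each irreducible chi from the table, <chi_4*chi_5, chi> = (1/8) sum_C |C| (chi_4*chi_5)(C) conj(chi(C)):
  <chi_4*chi_5, chi_1> = (1/8)[1*(2)*conj(1) + 1*(-2)*conj(1) + 2*(0)*conj(1) + 2*(0)*conj(1) + 2*(0)*conj(1)]
      = (1/8)[(2) + (-2) + (0) + (0) + (0)] = 0/8 = 0
  <chi_4*chi_5, chi_2> = (1/8)[1*(2)*conj(1) + 1*(-2)*conj(1) + 2*(0)*conj(1) + 2*(0)*conj(-1) + 2*(0)*conj(-1)]
      = (1/8)[(2) + (-2) + (0) + (0) + (0)] = 0/8 = 0
  <chi_4*chi_5, chi_3> = (1/8)[1*(2)*conj(1) + 1*(-2)*conj(1) + 2*(0)*conj(-1) + 2*(0)*conj(1) + 2*(0)*conj(-1)]
      = (1/8)[(2) + (-2) + (0) + (0) + (0)] = 0/8 = 0
  <chi_4*chi_5, chi_4> = (1/8)[1*(2)*conj(1) + 1*(-2)*conj(1) + 2*(0)*conj(-1) + 2*(0)*conj(-1) + 2*(0)*conj(1)]
      = (1/8)[(2) + (-2) + (0) + (0) + (0)] = 0/8 = 0
  <chi_4*chi_5, chi_5> = (1/8)[1*(2)*conj(2) + 1*(-2)*conj(-2) + 2*(0)*conj(0) + 2*(0)*conj(0) + 2*(0)*conj(0)]
      = (1/8)[(4) + (4) + (0) + (0) + (0)] = 8/8 = 1
Hence the multiplicities are chi_5: 1. Dimension check: dim(chi_4)*dim(chi_5) = 1*2 = 2 and sum (mult * dim) = 1*2 = 2.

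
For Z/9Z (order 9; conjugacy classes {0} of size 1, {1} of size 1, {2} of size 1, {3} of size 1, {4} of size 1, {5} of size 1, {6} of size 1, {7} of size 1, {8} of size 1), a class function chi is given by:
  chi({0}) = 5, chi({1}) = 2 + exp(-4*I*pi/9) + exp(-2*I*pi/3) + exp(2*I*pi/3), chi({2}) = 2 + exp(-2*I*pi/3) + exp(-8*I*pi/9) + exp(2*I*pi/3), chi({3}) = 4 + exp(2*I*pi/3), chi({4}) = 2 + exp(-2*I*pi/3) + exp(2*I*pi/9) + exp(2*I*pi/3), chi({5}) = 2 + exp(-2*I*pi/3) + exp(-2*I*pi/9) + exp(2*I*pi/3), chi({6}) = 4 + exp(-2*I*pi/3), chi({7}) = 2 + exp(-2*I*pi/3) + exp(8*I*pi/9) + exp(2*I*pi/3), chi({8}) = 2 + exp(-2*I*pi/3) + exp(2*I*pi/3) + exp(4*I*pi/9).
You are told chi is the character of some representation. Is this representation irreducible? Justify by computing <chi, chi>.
Not irreducible (reducible): <chi, chi> = 7 > 1.

Why: <chi, chi> = (1/|G|) sum_C |C| * |chi(C)|^2 = (1/9)[1*|5|^2 + 1*|2 + exp(-4*I*pi/9) + exp(-2*I*pi/3) + exp(2*I*pi/3)|^2 + 1*|2 + exp(-2*I*pi/3) + exp(-8*I*pi/9) + exp(2*I*pi/3)|^2 + 1*|4 + exp(2*I*pi/3)|^2 + 1*|2 + exp(-2*I*pi/3) + exp(2*I*pi/9) + exp(2*I*pi/3)|^2 + 1*|2 + exp(-2*I*pi/3) + exp(-2*I*pi/9) + exp(2*I*pi/3)|^2 + 1*|4 + exp(-2*I*pi/3)|^2 + 1*|2 + exp(-2*I*pi/3) + exp(8*I*pi/9) + exp(2*I*pi/3)|^2 + 1*|2 + exp(-2*I*pi/3) + exp(2*I*pi/3) + exp(4*I*pi/9)|^2]
  = (1/9)[(25) + (7 + 5*exp(-2*I*pi/3) + 2*exp(-4*I*pi/9) + exp(-2*I*pi/9) + exp(-8*I*pi/9) + exp(8*I*pi/9) + exp(2*I*pi/9) + 2*exp(4*I*pi/9) + 5*exp(2*I*pi/3)) + (7 + 5*exp(-2*I*pi/3) + exp(-4*I*pi/9) + 2*exp(-8*I*pi/9) + exp(-2*I*pi/9) + exp(2*I*pi/9) + 2*exp(8*I*pi/9) + exp(4*I*pi/9) + 5*exp(2*I*pi/3)) + (13) + (7 + 5*exp(-2*I*pi/3) + 2*exp(-2*I*pi/9) + exp(-4*I*pi/9) + exp(-8*I*pi/9) + exp(8*I*pi/9) + exp(4*I*pi/9) + 2*exp(2*I*pi/9) + 5*exp(2*I*pi/3)) + (7 + 5*exp(-2*I*pi/3) + 2*exp(-2*I*pi/9) + exp(-4*I*pi/9) + exp(-8*I*pi/9) + exp(8*I*pi/9) + exp(4*I*pi/9) + 2*exp(2*I*pi/9) + 5*exp(2*I*pi/3)) + (13) + (7 + 5*exp(-2*I*pi/3) + exp(-4*I*pi/9) + 2*exp(-8*I*pi/9) + exp(-2*I*pi/9) + exp(2*I*pi/9) + 2*exp(8*I*pi/9) + exp(4*I*pi/9) + 5*exp(2*I*pi/3)) + (7 + 5*exp(-2*I*pi/3) + 2*exp(-4*I*pi/9) + exp(-2*I*pi/9) + exp(-8*I*pi/9) + exp(8*I*pi/9) + exp(2*I*pi/9) + 2*exp(4*I*pi/9) + 5*exp(2*I*pi/3))] = 63/9 = 7.
(Exp terms are combined using exp(i*s)*conj(exp(i*t)) = exp(i*(s-t)), and sums of them are collapsed using the identity that for every m > 1 the m distinct m-th roots of unity sum to 0, e.g. 1 + exp(2*I*pi/3) + exp(-2*I*pi/3) = 0.)
A character is irreducible iff <chi, chi> = 1, so this representation is reducible.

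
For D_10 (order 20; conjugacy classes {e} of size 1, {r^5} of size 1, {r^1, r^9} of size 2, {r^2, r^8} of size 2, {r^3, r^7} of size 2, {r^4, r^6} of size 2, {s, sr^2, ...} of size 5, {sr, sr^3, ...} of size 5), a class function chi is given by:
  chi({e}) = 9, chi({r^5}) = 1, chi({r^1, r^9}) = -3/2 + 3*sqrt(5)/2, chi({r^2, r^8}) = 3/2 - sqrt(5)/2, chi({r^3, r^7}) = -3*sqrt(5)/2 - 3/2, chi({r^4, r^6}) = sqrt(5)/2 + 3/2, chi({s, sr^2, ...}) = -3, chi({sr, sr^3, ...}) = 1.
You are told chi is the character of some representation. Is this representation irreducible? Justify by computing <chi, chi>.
Not irreducible (reducible): <chi, chi> = 10 > 1.

Argument: <chi, chi> = (1/|G|) sum_C |C| * |chi(C)|^2 = (1/20)[1*|9|^2 + 1*|1|^2 + 2*|-3/2 + 3*sqrt(5)/2|^2 + 2*|3/2 - sqrt(5)/2|^2 + 2*|-3*sqrt(5)/2 - 3/2|^2 + 2*|sqrt(5)/2 + 3/2|^2 + 5*|-3|^2 + 5*|1|^2]
  = (1/20)[(81) + (1) + (27 - 9*sqrt(5)) + (7 - 3*sqrt(5)) + (9*sqrt(5) + 27) + (3*sqrt(5) + 7) + (45) + (5)] = 200/20 = 10.
A character is irreducible iff <chi, chi> = 1, so this representation is reducible.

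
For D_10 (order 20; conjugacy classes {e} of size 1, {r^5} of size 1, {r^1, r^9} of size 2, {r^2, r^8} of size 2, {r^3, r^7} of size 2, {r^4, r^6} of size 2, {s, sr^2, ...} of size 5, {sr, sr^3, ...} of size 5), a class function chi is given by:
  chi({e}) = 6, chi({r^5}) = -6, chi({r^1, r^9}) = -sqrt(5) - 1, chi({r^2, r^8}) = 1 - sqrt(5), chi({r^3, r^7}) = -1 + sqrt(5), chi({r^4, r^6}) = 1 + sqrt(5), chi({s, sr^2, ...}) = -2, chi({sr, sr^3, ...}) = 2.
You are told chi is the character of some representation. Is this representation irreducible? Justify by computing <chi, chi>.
Not irreducible (reducible): <chi, chi> = 8 > 1.

Reasoning: <chi, chi> = (1/|G|) sum_C |C| * |chi(C)|^2 = (1/20)[1*|6|^2 + 1*|-6|^2 + 2*|-sqrt(5) - 1|^2 + 2*|1 - sqrt(5)|^2 + 2*|-1 + sqrt(5)|^2 + 2*|1 + sqrt(5)|^2 + 5*|-2|^2 + 5*|2|^2]
  = (1/20)[(36) + (36) + (4*sqrt(5) + 12) + (12 - 4*sqrt(5)) + (12 - 4*sqrt(5)) + (4*sqrt(5) + 12) + (20) + (20)] = 160/20 = 8.
A character is irreducible iff <chi, chi> = 1, so this representation is reducible.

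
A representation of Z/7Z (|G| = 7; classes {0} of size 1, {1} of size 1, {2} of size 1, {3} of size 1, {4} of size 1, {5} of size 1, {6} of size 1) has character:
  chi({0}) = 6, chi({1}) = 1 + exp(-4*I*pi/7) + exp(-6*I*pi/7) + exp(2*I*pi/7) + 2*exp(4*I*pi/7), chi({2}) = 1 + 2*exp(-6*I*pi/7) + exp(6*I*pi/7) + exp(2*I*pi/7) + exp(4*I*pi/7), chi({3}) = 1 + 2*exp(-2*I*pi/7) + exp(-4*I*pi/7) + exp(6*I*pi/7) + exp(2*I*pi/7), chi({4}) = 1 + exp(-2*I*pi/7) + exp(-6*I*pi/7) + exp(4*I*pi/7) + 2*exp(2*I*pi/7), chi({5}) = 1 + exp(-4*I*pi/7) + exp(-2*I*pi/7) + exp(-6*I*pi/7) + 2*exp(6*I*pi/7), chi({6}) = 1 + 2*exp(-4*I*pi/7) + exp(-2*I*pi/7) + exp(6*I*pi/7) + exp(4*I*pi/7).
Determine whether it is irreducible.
Not irreducible (reducible): <chi, chi> = 8 > 1.

Explanation: <chi, chi> = (1/|G|) sum_C |C| * |chi(C)|^2 = (1/7)[1*|6|^2 + 1*|1 + exp(-4*I*pi/7) + exp(-6*I*pi/7) + exp(2*I*pi/7) + 2*exp(4*I*pi/7)|^2 + 1*|1 + 2*exp(-6*I*pi/7) + exp(6*I*pi/7) + exp(2*I*pi/7) + exp(4*I*pi/7)|^2 + 1*|1 + 2*exp(-2*I*pi/7) + exp(-4*I*pi/7) + exp(6*I*pi/7) + exp(2*I*pi/7)|^2 + 1*|1 + exp(-2*I*pi/7) + exp(-6*I*pi/7) + exp(4*I*pi/7) + 2*exp(2*I*pi/7)|^2 + 1*|1 + exp(-4*I*pi/7) + exp(-2*I*pi/7) + exp(-6*I*pi/7) + 2*exp(6*I*pi/7)|^2 + 1*|1 + 2*exp(-4*I*pi/7) + exp(-2*I*pi/7) + exp(6*I*pi/7) + exp(4*I*pi/7)|^2]
  = (1/7)[(36) + (8 + 5*exp(-4*I*pi/7) + 4*exp(-2*I*pi/7) + 5*exp(-6*I*pi/7) + 5*exp(6*I*pi/7) + 4*exp(2*I*pi/7) + 5*exp(4*I*pi/7)) + (8 + 5*exp(-2*I*pi/7) + 4*exp(-4*I*pi/7) + 5*exp(-6*I*pi/7) + 5*exp(6*I*pi/7) + 4*exp(4*I*pi/7) + 5*exp(2*I*pi/7)) + (8 + 5*exp(-4*I*pi/7) + 5*exp(-2*I*pi/7) + 4*exp(-6*I*pi/7) + 4*exp(6*I*pi/7) + 5*exp(2*I*pi/7) + 5*exp(4*I*pi/7)) + (8 + 5*exp(-4*I*pi/7) + 5*exp(-2*I*pi/7) + 4*exp(-6*I*pi/7) + 4*exp(6*I*pi/7) + 5*exp(2*I*pi/7) + 5*exp(4*I*pi/7)) + (8 + 5*exp(-2*I*pi/7) + 4*exp(-4*I*pi/7) + 5*exp(-6*I*pi/7) + 5*exp(6*I*pi/7) + 4*exp(4*I*pi/7) + 5*exp(2*I*pi/7)) + (8 + 5*exp(-4*I*pi/7) + 4*exp(-2*I*pi/7) + 5*exp(-6*I*pi/7) + 5*exp(6*I*pi/7) + 4*exp(2*I*pi/7) + 5*exp(4*I*pi/7))] = 56/7 = 8.
(Exp terms are combined using exp(i*s)*conj(exp(i*t)) = exp(i*(s-t)), and sums of them are collapsed using the identity that for every m > 1 the m distinct m-th roots of unity sum to 0, e.g. 1 + exp(2*I*pi/3) + exp(-2*I*pi/3) = 0.)
A character is irreducible iff <chi, chi> = 1, so this representation is reducible.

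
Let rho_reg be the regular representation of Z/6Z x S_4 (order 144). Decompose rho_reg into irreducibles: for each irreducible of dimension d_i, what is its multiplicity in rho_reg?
Each irreducible V_i of dimension d_i appears with multiplicity d_i, i.e. rho_reg = (direct sum over all irreducibles V_i) d_i V_i. The irreducible dimensions for Z/6Z x S_4 are 1, 1, 1, 1, 1, 1, 1, 1, 1, 1, 1, 1, 2, 2, 2, 2, 2, 2, 3, 3, 3, 3, 3, 3, 3, 3, 3, 3, 3, 3: 12 irreducibles of dimension 1, each with multiplicity 1; 6 irreducibles of dimension 2, each with multiplicity 2; 12 irreducibles of dimension 3, each with multiplicity 3. Total dimension 12*1*1 + 6*2*2 + 12*3*3 = 144 = |G|.

General theorem: in the regular representation of a finite group G, each irreducible appears with multiplicity equal to its dimension. Check: dim(rho_reg) = sum d_i^2 = 1 + 1 + 1 + 1 + 1 + 1 + 1 + 1 + 1 + 1 + 1 + 1 + 4 + 4 + 4 + 4 + 4 + 4 + 9 + 9 + 9 + 9 + 9 + 9 + 9 + 9 + 9 + 9 + 9 + 9 = 144 = |G|.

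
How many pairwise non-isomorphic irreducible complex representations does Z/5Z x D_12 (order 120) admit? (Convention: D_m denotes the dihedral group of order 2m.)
45

Derivation: The number of irreducible complex representations of a finite group equals its number of conjugacy classes. For a direct product, #classes(G x H) = #classes(G) * #classes(H). Z/5Z has 5 classes (abelian), D_12 has 9 classes, so 5 * 9 = 45, so Z/5Z x D_12 (order 120) has exactly 45 irreducible complex representations.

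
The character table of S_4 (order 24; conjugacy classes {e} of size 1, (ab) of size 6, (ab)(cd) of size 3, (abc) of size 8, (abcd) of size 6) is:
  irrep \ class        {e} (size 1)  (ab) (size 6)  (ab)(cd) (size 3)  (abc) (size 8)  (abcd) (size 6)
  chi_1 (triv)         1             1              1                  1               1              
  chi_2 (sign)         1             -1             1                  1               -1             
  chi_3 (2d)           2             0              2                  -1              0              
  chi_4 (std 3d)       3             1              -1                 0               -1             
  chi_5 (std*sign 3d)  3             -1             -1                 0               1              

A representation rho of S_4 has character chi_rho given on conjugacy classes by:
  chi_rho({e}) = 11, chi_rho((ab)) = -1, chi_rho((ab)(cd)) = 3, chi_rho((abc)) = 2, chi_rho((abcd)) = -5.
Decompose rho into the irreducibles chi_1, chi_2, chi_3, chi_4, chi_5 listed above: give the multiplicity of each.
Multiplicities: chi_1: 0, chi_2: 3, chi_3: 1, chi_4: 2, chi_5: 0.

Justification: Use <chi_rho, chi> = (1/|G|) sum_C |C| * chi_rho(C) * conj(chi(C)) with |G| = 24 for each irreducible chi in the table:
  <chi_rho, chi_1> = (1/24)[1*(11)*conj(1) + 6*(-1)*conj(1) + 3*(3)*conj(1) + 8*(2)*conj(1) + 6*(-5)*conj(1)]
      = (1/24)[(11) + (-6) + (9) + (16) + (-30)] = 0/24 = 0
  <chi_rho, chi_2> = (1/24)[1*(11)*conj(1) + 6*(-1)*conj(-1) + 3*(3)*conj(1) + 8*(2)*conj(1) + 6*(-5)*conj(-1)]
      = (1/24)[(11) + (6) + (9) + (16) + (30)] = 72/24 = 3
  <chi_rho, chi_3> = (1/24)[1*(11)*conj(2) + 6*(-1)*conj(0) + 3*(3)*conj(2) + 8*(2)*conj(-1) + 6*(-5)*conj(0)]
      = (1/24)[(22) + (0) + (18) + (-16) + (0)] = 24/24 = 1
  <chi_rho, chi_4> = (1/24)[1*(11)*conj(3) + 6*(-1)*conj(1) + 3*(3)*conj(-1) + 8*(2)*conj(0) + 6*(-5)*conj(-1)]
      = (1/24)[(33) + (-6) + (-9) + (0) + (30)] = 48/24 = 2
  <chi_rho, chi_5> = (1/24)[1*(11)*conj(3) + 6*(-1)*conj(-1) + 3*(3)*conj(-1) + 8*(2)*conj(0) + 6*(-5)*conj(1)]
      = (1/24)[(33) + (6) + (-9) + (0) + (-30)] = 0/24 = 0
Dimension check: dim(rho) = sum (mult * dim) = 0*1 + 3*1 + 1*2 + 2*3 + 0*3 = 11 = chi_rho(e) = 11.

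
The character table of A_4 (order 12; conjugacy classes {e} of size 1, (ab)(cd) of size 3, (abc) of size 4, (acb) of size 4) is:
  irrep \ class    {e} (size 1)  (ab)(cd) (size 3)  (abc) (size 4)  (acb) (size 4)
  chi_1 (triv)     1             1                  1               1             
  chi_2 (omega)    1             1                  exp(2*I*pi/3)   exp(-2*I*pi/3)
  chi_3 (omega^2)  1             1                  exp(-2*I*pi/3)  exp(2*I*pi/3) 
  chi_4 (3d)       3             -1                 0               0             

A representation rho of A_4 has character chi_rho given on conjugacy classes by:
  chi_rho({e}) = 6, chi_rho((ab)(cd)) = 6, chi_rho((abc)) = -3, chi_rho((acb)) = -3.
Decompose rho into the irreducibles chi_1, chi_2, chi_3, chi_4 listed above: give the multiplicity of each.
Multiplicities: chi_1: 0, chi_2: 3, chi_3: 3, chi_4: 0.

Why: Use <chi_rho, chi> = (1/|G|) sum_C |C| * chi_rho(C) * conj(chi(C)) with |G| = 12 for each irreducible chi in the table:
  <chi_rho, chi_1> = (1/12)[1*(6)*conj(1) + 3*(6)*conj(1) + 4*(-3)*conj(1) + 4*(-3)*conj(1)]
      = (1/12)[(6) + (18) + (-12) + (-12)] = 0/12 = 0
  <chi_rho, chi_2> = (1/12)[1*(6)*conj(1) + 3*(6)*conj(1) + 4*(-3)*conj(exp(2*I*pi/3)) + 4*(-3)*conj(exp(-2*I*pi/3))]
      = (1/12)[(6) + (18) + (12 + 12*exp(2*I*pi/3)) + (12 + 12*exp(-2*I*pi/3))] = 36/12 = 3
  <chi_rho, chi_3> = (1/12)[1*(6)*conj(1) + 3*(6)*conj(1) + 4*(-3)*conj(exp(-2*I*pi/3)) + 4*(-3)*conj(exp(2*I*pi/3))]
      = (1/12)[(6) + (18) + (12 + 12*exp(-2*I*pi/3)) + (12 + 12*exp(2*I*pi/3))] = 36/12 = 3
  <chi_rho, chi_4> = (1/12)[1*(6)*conj(3) + 3*(6)*conj(-1) + 4*(-3)*conj(0) + 4*(-3)*conj(0)]
      = (1/12)[(18) + (-18) + (0) + (0)] = 0/12 = 0
(Exp terms are combined using exp(i*s)*conj(exp(i*t)) = exp(i*(s-t)), and sums of them are collapsed using the identity that for every m > 1 the m distinct m-th roots of unity sum to 0, e.g. 1 + exp(2*I*pi/3) + exp(-2*I*pi/3) = 0.)
Dimension check: dim(rho) = sum (mult * dim) = 0*1 + 3*1 + 3*1 + 0*3 = 6 = chi_rho(e) = 6.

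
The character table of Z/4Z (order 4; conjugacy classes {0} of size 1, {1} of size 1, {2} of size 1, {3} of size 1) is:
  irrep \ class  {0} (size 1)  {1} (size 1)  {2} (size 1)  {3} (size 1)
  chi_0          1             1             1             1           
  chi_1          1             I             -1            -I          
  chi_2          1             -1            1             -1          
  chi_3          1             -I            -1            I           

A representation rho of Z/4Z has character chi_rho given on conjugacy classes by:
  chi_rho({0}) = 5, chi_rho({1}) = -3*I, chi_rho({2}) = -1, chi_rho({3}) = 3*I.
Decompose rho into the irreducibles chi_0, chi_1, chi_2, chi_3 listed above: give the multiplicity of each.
Multiplicities: chi_0: 1, chi_1: 0, chi_2: 1, chi_3: 3.

Derivation: Use <chi_rho, chi> = (1/|G|) sum_C |C| * chi_rho(C) * conj(chi(C)) with |G| = 4 for each irreducible chi in the table:
  <chi_rho, chi_0> = (1/4)[1*(5)*conj(1) + 1*(-3*I)*conj(1) + 1*(-1)*conj(1) + 1*(3*I)*conj(1)]
      = (1/4)[(5) + (-3*I) + (-1) + (3*I)] = 4/4 = 1
  <chi_rho, chi_1> = (1/4)[1*(5)*conj(1) + 1*(-3*I)*conj(I) + 1*(-1)*conj(-1) + 1*(3*I)*conj(-I)]
      = (1/4)[(5) + (-3) + (1) + (-3)] = 0/4 = 0
  <chi_rho, chi_2> = (1/4)[1*(5)*conj(1) + 1*(-3*I)*conj(-1) + 1*(-1)*conj(1) + 1*(3*I)*conj(-1)]
      = (1/4)[(5) + (3*I) + (-1) + (-3*I)] = 4/4 = 1
  <chi_rho, chi_3> = (1/4)[1*(5)*conj(1) + 1*(-3*I)*conj(-I) + 1*(-1)*conj(-1) + 1*(3*I)*conj(I)]
      = (1/4)[(5) + (3) + (1) + (3)] = 12/4 = 3
(Exp terms are combined using exp(i*s)*conj(exp(i*t)) = exp(i*(s-t)), and sums of them are collapsed using the identity that for every m > 1 the m distinct m-th roots of unity sum to 0, e.g. 1 + exp(2*I*pi/3) + exp(-2*I*pi/3) = 0.)
Dimension check: dim(rho) = sum (mult * dim) = 1*1 + 0*1 + 1*1 + 3*1 = 5 = chi_rho(e) = 5.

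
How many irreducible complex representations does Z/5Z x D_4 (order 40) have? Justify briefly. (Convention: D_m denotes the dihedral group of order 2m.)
25

Proof sketch: The number of irreducible complex representations of a finite group equals its number of conjugacy classes. For a direct product, #classes(G x H) = #classes(G) * #classes(H). Z/5Z has 5 classes (abelian), D_4 has 5 classes, so 5 * 5 = 25, so Z/5Z x D_4 (order 40) has exactly 25 irreducible complex representations.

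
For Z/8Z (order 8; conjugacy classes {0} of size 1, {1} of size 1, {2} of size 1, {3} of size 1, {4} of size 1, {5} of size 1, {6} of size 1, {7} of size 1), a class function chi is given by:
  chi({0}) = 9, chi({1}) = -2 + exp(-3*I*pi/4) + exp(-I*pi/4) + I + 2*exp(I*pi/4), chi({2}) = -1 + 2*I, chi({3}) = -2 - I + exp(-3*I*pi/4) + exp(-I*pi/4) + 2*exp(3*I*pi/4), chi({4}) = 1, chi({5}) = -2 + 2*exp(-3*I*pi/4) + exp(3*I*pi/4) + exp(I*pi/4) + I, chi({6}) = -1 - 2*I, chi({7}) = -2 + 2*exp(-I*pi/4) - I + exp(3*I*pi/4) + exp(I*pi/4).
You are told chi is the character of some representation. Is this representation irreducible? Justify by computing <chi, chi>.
Not irreducible (reducible): <chi, chi> = 15 > 1.

Reasoning: <chi, chi> = (1/|G|) sum_C |C| * |chi(C)|^2 = (1/8)[1*|9|^2 + 1*|-2 + exp(-3*I*pi/4) + exp(-I*pi/4) + I + 2*exp(I*pi/4)|^2 + 1*|-1 + 2*I|^2 + 1*|-2 - I + exp(-3*I*pi/4) + exp(-I*pi/4) + 2*exp(3*I*pi/4)|^2 + 1*|1|^2 + 1*|-2 + 2*exp(-3*I*pi/4) + exp(3*I*pi/4) + exp(I*pi/4) + I|^2 + 1*|-1 - 2*I|^2 + 1*|-2 + 2*exp(-I*pi/4) - I + exp(3*I*pi/4) + exp(I*pi/4)|^2]
  = (1/8)[(81) + (7 - 5*exp(I*pi/4) - 3*exp(3*I*pi/4) - exp(-3*I*pi/4) - 7*exp(-I*pi/4)) + (5) + (7 - 7*exp(3*I*pi/4) - exp(I*pi/4) - 3*exp(-I*pi/4) - 5*exp(-3*I*pi/4)) + (1) + (7 - 7*exp(3*I*pi/4) - exp(I*pi/4) - 3*exp(-I*pi/4) - 5*exp(-3*I*pi/4)) + (5) + (7 - 5*exp(I*pi/4) - 3*exp(3*I*pi/4) - exp(-3*I*pi/4) - 7*exp(-I*pi/4))] = 120/8 = 15.
(Exp terms are combined using exp(i*s)*conj(exp(i*t)) = exp(i*(s-t)), and sums of them are collapsed using the identity that for every m > 1 the m distinct m-th roots of unity sum to 0, e.g. 1 + exp(2*I*pi/3) + exp(-2*I*pi/3) = 0.)
A character is irreducible iff <chi, chi> = 1, so this representation is reducible.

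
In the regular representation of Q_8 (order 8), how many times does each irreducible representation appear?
Each irreducible V_i of dimension d_i appears with multiplicity d_i, i.e. rho_reg = (direct sum over all irreducibles V_i) d_i V_i. The irreducible dimensions for Q_8 are 1, 1, 1, 1, 2: 4 irreducibles of dimension 1, each with multiplicity 1; 1 irreducible of dimension 2, with multiplicity 2. Total dimension 4*1*1 + 1*2*2 = 8 = |G|.

General theorem: in the regular representation of a finite group G, each irreducible appears with multiplicity equal to its dimension. Check: dim(rho_reg) = sum d_i^2 = 1 + 1 + 1 + 1 + 4 = 8 = |G|.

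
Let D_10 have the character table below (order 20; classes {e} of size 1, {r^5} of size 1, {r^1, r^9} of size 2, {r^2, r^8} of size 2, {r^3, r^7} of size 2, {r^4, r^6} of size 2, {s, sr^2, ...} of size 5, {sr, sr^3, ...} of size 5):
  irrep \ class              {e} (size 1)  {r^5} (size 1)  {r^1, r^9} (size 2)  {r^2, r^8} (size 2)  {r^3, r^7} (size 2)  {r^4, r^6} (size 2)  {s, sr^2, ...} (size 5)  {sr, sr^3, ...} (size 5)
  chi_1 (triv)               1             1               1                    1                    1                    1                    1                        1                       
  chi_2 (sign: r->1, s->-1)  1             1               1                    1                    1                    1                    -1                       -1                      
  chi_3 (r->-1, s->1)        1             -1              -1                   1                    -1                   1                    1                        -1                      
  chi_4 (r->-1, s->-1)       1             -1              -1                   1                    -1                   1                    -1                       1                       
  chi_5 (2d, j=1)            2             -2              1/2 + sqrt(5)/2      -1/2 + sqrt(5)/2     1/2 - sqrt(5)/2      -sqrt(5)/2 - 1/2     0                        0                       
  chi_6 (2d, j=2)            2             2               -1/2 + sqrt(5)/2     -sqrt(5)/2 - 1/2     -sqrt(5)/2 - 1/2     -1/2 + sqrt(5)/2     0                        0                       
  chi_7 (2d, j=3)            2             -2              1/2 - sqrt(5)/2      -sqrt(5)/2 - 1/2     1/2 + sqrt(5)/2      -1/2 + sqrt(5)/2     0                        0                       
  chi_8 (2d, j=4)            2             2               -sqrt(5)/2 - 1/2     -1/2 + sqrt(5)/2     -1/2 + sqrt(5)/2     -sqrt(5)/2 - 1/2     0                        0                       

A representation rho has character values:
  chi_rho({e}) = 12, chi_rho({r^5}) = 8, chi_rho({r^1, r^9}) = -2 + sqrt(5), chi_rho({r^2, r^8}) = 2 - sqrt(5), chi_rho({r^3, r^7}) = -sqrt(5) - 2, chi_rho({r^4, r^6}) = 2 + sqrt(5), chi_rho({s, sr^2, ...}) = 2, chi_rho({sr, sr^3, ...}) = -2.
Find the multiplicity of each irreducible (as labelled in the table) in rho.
Multiplicities: chi_1: 1, chi_2: 1, chi_3: 2, chi_4: 0, chi_5: 0, chi_6: 3, chi_7: 0, chi_8: 1.

Working: Use <chi_rho, chi> = (1/|G|) sum_C |C| * chi_rho(C) * conj(chi(C)) with |G| = 20 for each irreducible chi in the table:
  <chi_rho, chi_1> = (1/20)[1*(12)*conj(1) + 1*(8)*conj(1) + 2*(-2 + sqrt(5))*conj(1) + 2*(2 - sqrt(5))*conj(1) + 2*(-sqrt(5) - 2)*conj(1) + 2*(2 + sqrt(5))*conj(1) + 5*(2)*conj(1) + 5*(-2)*conj(1)]
      = (1/20)[(12) + (8) + (-4 + 2*sqrt(5)) + (4 - 2*sqrt(5)) + (-2*sqrt(5) - 4) + (4 + 2*sqrt(5)) + (10) + (-10)] = 20/20 = 1
  <chi_rho, chi_2> = (1/20)[1*(12)*conj(1) + 1*(8)*conj(1) + 2*(-2 + sqrt(5))*conj(1) + 2*(2 - sqrt(5))*conj(1) + 2*(-sqrt(5) - 2)*conj(1) + 2*(2 + sqrt(5))*conj(1) + 5*(2)*conj(-1) + 5*(-2)*conj(-1)]
      = (1/20)[(12) + (8) + (-4 + 2*sqrt(5)) + (4 - 2*sqrt(5)) + (-2*sqrt(5) - 4) + (4 + 2*sqrt(5)) + (-10) + (10)] = 20/20 = 1
  <chi_rho, chi_3> = (1/20)[1*(12)*conj(1) + 1*(8)*conj(-1) + 2*(-2 + sqrt(5))*conj(-1) + 2*(2 - sqrt(5))*conj(1) + 2*(-sqrt(5) - 2)*conj(-1) + 2*(2 + sqrt(5))*conj(1) + 5*(2)*conj(1) + 5*(-2)*conj(-1)]
      = (1/20)[(12) + (-8) + (4 - 2*sqrt(5)) + (4 - 2*sqrt(5)) + (4 + 2*sqrt(5)) + (4 + 2*sqrt(5)) + (10) + (10)] = 40/20 = 2
  <chi_rho, chi_4> = (1/20)[1*(12)*conj(1) + 1*(8)*conj(-1) + 2*(-2 + sqrt(5))*conj(-1) + 2*(2 - sqrt(5))*conj(1) + 2*(-sqrt(5) - 2)*conj(-1) + 2*(2 + sqrt(5))*conj(1) + 5*(2)*conj(-1) + 5*(-2)*conj(1)]
      = (1/20)[(12) + (-8) + (4 - 2*sqrt(5)) + (4 - 2*sqrt(5)) + (4 + 2*sqrt(5)) + (4 + 2*sqrt(5)) + (-10) + (-10)] = 0/20 = 0
  <chi_rho, chi_5> = (1/20)[1*(12)*conj(2) + 1*(8)*conj(-2) + 2*(-2 + sqrt(5))*conj(1/2 + sqrt(5)/2) + 2*(2 - sqrt(5))*conj(-1/2 + sqrt(5)/2) + 2*(-sqrt(5) - 2)*conj(1/2 - sqrt(5)/2) + 2*(2 + sqrt(5))*conj(-sqrt(5)/2 - 1/2) + 5*(2)*conj(0) + 5*(-2)*conj(0)]
      = (1/20)[(24) + (-16) + (3 - sqrt(5)) + (-7 + 3*sqrt(5)) + (sqrt(5) + 3) + (-7 - 3*sqrt(5)) + (0) + (0)] = 0/20 = 0
  <chi_rho, chi_6> = (1/20)[1*(12)*conj(2) + 1*(8)*conj(2) + 2*(-2 + sqrt(5))*conj(-1/2 + sqrt(5)/2) + 2*(2 - sqrt(5))*conj(-sqrt(5)/2 - 1/2) + 2*(-sqrt(5) - 2)*conj(-sqrt(5)/2 - 1/2) + 2*(2 + sqrt(5))*conj(-1/2 + sqrt(5)/2) + 5*(2)*conj(0) + 5*(-2)*conj(0)]
      = (1/20)[(24) + (16) + (7 - 3*sqrt(5)) + (3 - sqrt(5)) + (3*sqrt(5) + 7) + (sqrt(5) + 3) + (0) + (0)] = 60/20 = 3
  <chi_rho, chi_7> = (1/20)[1*(12)*conj(2) + 1*(8)*conj(-2) + 2*(-2 + sqrt(5))*conj(1/2 - sqrt(5)/2) + 2*(2 - sqrt(5))*conj(-sqrt(5)/2 - 1/2) + 2*(-sqrt(5) - 2)*conj(1/2 + sqrt(5)/2) + 2*(2 + sqrt(5))*conj(-1/2 + sqrt(5)/2) + 5*(2)*conj(0) + 5*(-2)*conj(0)]
      = (1/20)[(24) + (-16) + (-7 + 3*sqrt(5)) + (3 - sqrt(5)) + (-7 - 3*sqrt(5)) + (sqrt(5) + 3) + (0) + (0)] = 0/20 = 0
  <chi_rho, chi_8> = (1/20)[1*(12)*conj(2) + 1*(8)*conj(2) + 2*(-2 + sqrt(5))*conj(-sqrt(5)/2 - 1/2) + 2*(2 - sqrt(5))*conj(-1/2 + sqrt(5)/2) + 2*(-sqrt(5) - 2)*conj(-1/2 + sqrt(5)/2) + 2*(2 + sqrt(5))*conj(-sqrt(5)/2 - 1/2) + 5*(2)*conj(0) + 5*(-2)*conj(0)]
      = (1/20)[(24) + (16) + (-3 + sqrt(5)) + (-7 + 3*sqrt(5)) + (-3 - sqrt(5)) + (-7 - 3*sqrt(5)) + (0) + (0)] = 20/20 = 1
Dimension check: dim(rho) = sum (mult * dim) = 1*1 + 1*1 + 2*1 + 0*1 + 0*2 + 3*2 + 0*2 + 1*2 = 12 = chi_rho(e) = 12.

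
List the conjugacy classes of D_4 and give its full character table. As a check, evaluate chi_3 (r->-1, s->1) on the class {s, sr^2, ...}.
Conjugacy classes: {e} of size 1, {r^2} of size 1, {r^1, r^3} of size 2, {s, sr^2, ...} of size 2, {sr, sr^3, ...} of size 2.
Character table:
  irrep \ class              {e} (size 1)  {r^2} (size 1)  {r^1, r^3} (size 2)  {s, sr^2, ...} (size 2)  {sr, sr^3, ...} (size 2)
  chi_1 (triv)               1             1               1                    1                        1                       
  chi_2 (sign: r->1, s->-1)  1             1               1                    -1                       -1                      
  chi_3 (r->-1, s->1)        1             1               -1                   1                        -1                      
  chi_4 (r->-1, s->-1)       1             1               -1                   -1                       1                       
  chi_5 (2d, j=1)            2             -2              0                    0                        0                       

Spot check: chi_3 (r->-1, s->1) on {s, sr^2, ...} = 1.

D_4 has order 2*4 = 8 with 5 conjugacy classes, hence 5 irreducibles. Sum of squared dims 1 + 1 + 1 + 1 + 4 = 8 = |G|. Linear characters come from the abelianisation; the 2-dimensional irreps have character r^k -> 2*cos(2*pi*j*k/4), reflections -> 0.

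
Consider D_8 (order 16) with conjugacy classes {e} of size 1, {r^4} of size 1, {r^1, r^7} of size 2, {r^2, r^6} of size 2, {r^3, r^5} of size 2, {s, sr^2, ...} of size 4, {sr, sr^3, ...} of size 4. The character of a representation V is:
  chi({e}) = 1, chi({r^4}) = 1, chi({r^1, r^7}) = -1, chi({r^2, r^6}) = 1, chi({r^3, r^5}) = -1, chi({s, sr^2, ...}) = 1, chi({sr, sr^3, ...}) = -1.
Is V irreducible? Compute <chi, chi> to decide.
Irreducible: <chi, chi> = 1.

Argument: <chi, chi> = (1/|G|) sum_C |C| * |chi(C)|^2 = (1/16)[1*|1|^2 + 1*|1|^2 + 2*|-1|^2 + 2*|1|^2 + 2*|-1|^2 + 4*|1|^2 + 4*|-1|^2]
  = (1/16)[(1) + (1) + (2) + (2) + (2) + (4) + (4)] = 16/16 = 1.
A character is irreducible iff <chi, chi> = 1, so this representation is irreducible.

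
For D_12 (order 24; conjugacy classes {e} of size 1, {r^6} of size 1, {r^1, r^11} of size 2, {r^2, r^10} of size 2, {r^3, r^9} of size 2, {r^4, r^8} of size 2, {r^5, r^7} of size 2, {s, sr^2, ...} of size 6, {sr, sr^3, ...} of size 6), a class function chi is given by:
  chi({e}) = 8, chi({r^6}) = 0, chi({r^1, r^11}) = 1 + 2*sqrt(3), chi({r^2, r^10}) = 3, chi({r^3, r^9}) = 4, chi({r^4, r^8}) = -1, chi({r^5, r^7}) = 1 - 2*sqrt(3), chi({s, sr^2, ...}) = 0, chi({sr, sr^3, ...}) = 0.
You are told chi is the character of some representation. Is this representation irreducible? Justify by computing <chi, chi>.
Not irreducible (reducible): <chi, chi> = 7 > 1.

Why: <chi, chi> = (1/|G|) sum_C |C| * |chi(C)|^2 = (1/24)[1*|8|^2 + 1*|0|^2 + 2*|1 + 2*sqrt(3)|^2 + 2*|3|^2 + 2*|4|^2 + 2*|-1|^2 + 2*|1 - 2*sqrt(3)|^2 + 6*|0|^2 + 6*|0|^2]
  = (1/24)[(64) + (0) + (8*sqrt(3) + 26) + (18) + (32) + (2) + (26 - 8*sqrt(3)) + (0) + (0)] = 168/24 = 7.
A character is irreducible iff <chi, chi> = 1, so this representation is reducible.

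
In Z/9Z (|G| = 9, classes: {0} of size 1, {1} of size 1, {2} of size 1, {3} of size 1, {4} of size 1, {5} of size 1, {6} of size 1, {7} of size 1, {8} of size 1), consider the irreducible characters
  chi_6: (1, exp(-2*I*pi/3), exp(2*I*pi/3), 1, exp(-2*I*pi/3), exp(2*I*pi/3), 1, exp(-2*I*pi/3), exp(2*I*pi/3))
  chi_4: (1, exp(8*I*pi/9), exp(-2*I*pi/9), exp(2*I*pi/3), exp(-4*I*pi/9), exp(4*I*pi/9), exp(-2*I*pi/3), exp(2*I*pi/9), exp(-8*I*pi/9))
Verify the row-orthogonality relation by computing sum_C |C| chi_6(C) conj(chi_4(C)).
Sum = 0; so <chi_6, chi_4> = 0 (distinct irreducibles are orthogonal).

Derivation: Compute term by term over conjugacy classes (|C| * chi_6(C) * conj(chi_4(C))):
  1*(1)*conj(1) + 1*(exp(-2*I*pi/3))*conj(exp(8*I*pi/9)) + 1*(exp(2*I*pi/3))*conj(exp(-2*I*pi/9)) + 1*(1)*conj(exp(2*I*pi/3)) + 1*(exp(-2*I*pi/3))*conj(exp(-4*I*pi/9)) + 1*(exp(2*I*pi/3))*conj(exp(4*I*pi/9)) + 1*(1)*conj(exp(-2*I*pi/3)) + 1*(exp(-2*I*pi/3))*conj(exp(2*I*pi/9)) + 1*(exp(2*I*pi/3))*conj(exp(-8*I*pi/9))
  = (1) + (exp(4*I*pi/9)) + (exp(8*I*pi/9)) + (exp(-2*I*pi/3)) + (exp(-2*I*pi/9)) + (exp(2*I*pi/9)) + (exp(2*I*pi/3)) + (exp(-8*I*pi/9)) + (exp(-4*I*pi/9))
  = 0.
(Exp terms are combined using exp(i*s)*conj(exp(i*t)) = exp(i*(s-t)), and sums of them are collapsed using the identity that for every m > 1 the m distinct m-th roots of unity sum to 0, e.g. 1 + exp(2*I*pi/3) + exp(-2*I*pi/3) = 0.)
Dividing by |G| = 9 gives 0/9 = 0, matching the row-orthogonality relation <chi_6, chi_4> = [chi_6 = chi_4].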